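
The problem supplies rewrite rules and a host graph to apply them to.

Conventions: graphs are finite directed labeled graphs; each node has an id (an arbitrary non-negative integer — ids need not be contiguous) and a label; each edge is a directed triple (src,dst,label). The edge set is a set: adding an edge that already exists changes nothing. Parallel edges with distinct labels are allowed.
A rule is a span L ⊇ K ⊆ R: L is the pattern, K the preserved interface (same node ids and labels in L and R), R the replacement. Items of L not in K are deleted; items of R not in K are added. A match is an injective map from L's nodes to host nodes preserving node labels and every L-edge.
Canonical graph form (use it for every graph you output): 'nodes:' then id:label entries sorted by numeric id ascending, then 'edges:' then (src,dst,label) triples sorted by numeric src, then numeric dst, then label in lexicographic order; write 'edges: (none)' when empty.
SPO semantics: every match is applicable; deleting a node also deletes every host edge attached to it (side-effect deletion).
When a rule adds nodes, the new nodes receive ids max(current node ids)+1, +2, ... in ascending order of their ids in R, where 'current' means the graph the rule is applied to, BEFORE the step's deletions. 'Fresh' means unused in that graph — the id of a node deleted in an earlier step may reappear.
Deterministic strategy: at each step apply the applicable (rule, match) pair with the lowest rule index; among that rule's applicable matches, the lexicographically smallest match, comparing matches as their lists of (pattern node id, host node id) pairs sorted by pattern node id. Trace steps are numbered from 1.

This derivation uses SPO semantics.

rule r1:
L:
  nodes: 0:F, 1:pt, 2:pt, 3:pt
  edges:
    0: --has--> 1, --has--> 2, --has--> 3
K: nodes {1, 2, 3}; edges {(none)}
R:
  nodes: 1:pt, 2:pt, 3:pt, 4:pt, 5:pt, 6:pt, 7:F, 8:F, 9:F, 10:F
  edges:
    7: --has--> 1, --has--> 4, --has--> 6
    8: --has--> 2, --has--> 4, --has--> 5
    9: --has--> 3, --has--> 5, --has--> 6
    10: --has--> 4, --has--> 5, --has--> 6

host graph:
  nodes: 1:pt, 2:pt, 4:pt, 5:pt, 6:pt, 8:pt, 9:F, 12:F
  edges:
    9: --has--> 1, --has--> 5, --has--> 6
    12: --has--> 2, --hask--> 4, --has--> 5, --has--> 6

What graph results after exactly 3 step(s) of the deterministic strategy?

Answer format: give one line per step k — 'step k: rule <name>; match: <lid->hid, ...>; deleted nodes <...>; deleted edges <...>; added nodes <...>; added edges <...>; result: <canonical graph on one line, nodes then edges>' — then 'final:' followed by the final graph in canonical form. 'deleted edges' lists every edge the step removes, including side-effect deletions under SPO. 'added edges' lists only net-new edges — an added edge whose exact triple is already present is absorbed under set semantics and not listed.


step 1: rule r1; match: 0->9, 1->1, 2->5, 3->6; deleted nodes 9; deleted edges (9,1,has); (9,5,has); (9,6,has); added nodes 13, 14, 15, 16, 17, 18, 19; added edges (16,1,has); (16,13,has); (16,15,has); (17,5,has); (17,13,has); (17,14,has); (18,6,has); (18,14,has); (18,15,has); (19,13,has); (19,14,has); (19,15,has); result: nodes: 1:pt, 2:pt, 4:pt, 5:pt, 6:pt, 8:pt, 12:F, 13:pt, 14:pt, 15:pt, 16:F, 17:F, 18:F, 19:F edges: (12,2,has); (12,4,hask); (12,5,has); (12,6,has); (16,1,has); (16,13,has); (16,15,has); (17,5,has); (17,13,has); (17,14,has); (18,6,has); (18,14,has); (18,15,has); (19,13,has); (19,14,has); (19,15,has)
step 2: rule r1; match: 0->12, 1->2, 2->5, 3->6; deleted nodes 12; deleted edges (12,2,has); (12,4,hask); (12,5,has); (12,6,has); added nodes 20, 21, 22, 23, 24, 25, 26; added edges (23,2,has); (23,20,has); (23,22,has); (24,5,has); (24,20,has); (24,21,has); (25,6,has); (25,21,has); (25,22,has); (26,20,has); (26,21,has); (26,22,has); result: nodes: 1:pt, 2:pt, 4:pt, 5:pt, 6:pt, 8:pt, 13:pt, 14:pt, 15:pt, 16:F, 17:F, 18:F, 19:F, 20:pt, 21:pt, 22:pt, 23:F, 24:F, 25:F, 26:F edges: (16,1,has); (16,13,has); (16,15,has); (17,5,has); (17,13,has); (17,14,has); (18,6,has); (18,14,has); (18,15,has); (19,13,has); (19,14,has); (19,15,has); (23,2,has); (23,20,has); (23,22,has); (24,5,has); (24,20,has); (24,21,has); (25,6,has); (25,21,has); (25,22,has); (26,20,has); (26,21,has); (26,22,has)
step 3: rule r1; match: 0->16, 1->1, 2->13, 3->15; deleted nodes 16; deleted edges (16,1,has); (16,13,has); (16,15,has); added nodes 27, 28, 29, 30, 31, 32, 33; added edges (30,1,has); (30,27,has); (30,29,has); (31,13,has); (31,27,has); (31,28,has); (32,15,has); (32,28,has); (32,29,has); (33,27,has); (33,28,has); (33,29,has); result: nodes: 1:pt, 2:pt, 4:pt, 5:pt, 6:pt, 8:pt, 13:pt, 14:pt, 15:pt, 17:F, 18:F, 19:F, 20:pt, 21:pt, 22:pt, 23:F, 24:F, 25:F, 26:F, 27:pt, 28:pt, 29:pt, 30:F, 31:F, 32:F, 33:F edges: (17,5,has); (17,13,has); (17,14,has); (18,6,has); (18,14,has); (18,15,has); (19,13,has); (19,14,has); (19,15,has); (23,2,has); (23,20,has); (23,22,has); (24,5,has); (24,20,has); (24,21,has); (25,6,has); (25,21,has); (25,22,has); (26,20,has); (26,21,has); (26,22,has); (30,1,has); (30,27,has); (30,29,has); (31,13,has); (31,27,has); (31,28,has); (32,15,has); (32,28,has); (32,29,has); (33,27,has); (33,28,has); (33,29,has)
final:
nodes: 1:pt, 2:pt, 4:pt, 5:pt, 6:pt, 8:pt, 13:pt, 14:pt, 15:pt, 17:F, 18:F, 19:F, 20:pt, 21:pt, 22:pt, 23:F, 24:F, 25:F, 26:F, 27:pt, 28:pt, 29:pt, 30:F, 31:F, 32:F, 33:F
edges: (17,5,has); (17,13,has); (17,14,has); (18,6,has); (18,14,has); (18,15,has); (19,13,has); (19,14,has); (19,15,has); (23,2,has); (23,20,has); (23,22,has); (24,5,has); (24,20,has); (24,21,has); (25,6,has); (25,21,has); (25,22,has); (26,20,has); (26,21,has); (26,22,has); (30,1,has); (30,27,has); (30,29,has); (31,13,has); (31,27,has); (31,28,has); (32,15,has); (32,28,has); (32,29,has); (33,27,has); (33,28,has); (33,29,has)


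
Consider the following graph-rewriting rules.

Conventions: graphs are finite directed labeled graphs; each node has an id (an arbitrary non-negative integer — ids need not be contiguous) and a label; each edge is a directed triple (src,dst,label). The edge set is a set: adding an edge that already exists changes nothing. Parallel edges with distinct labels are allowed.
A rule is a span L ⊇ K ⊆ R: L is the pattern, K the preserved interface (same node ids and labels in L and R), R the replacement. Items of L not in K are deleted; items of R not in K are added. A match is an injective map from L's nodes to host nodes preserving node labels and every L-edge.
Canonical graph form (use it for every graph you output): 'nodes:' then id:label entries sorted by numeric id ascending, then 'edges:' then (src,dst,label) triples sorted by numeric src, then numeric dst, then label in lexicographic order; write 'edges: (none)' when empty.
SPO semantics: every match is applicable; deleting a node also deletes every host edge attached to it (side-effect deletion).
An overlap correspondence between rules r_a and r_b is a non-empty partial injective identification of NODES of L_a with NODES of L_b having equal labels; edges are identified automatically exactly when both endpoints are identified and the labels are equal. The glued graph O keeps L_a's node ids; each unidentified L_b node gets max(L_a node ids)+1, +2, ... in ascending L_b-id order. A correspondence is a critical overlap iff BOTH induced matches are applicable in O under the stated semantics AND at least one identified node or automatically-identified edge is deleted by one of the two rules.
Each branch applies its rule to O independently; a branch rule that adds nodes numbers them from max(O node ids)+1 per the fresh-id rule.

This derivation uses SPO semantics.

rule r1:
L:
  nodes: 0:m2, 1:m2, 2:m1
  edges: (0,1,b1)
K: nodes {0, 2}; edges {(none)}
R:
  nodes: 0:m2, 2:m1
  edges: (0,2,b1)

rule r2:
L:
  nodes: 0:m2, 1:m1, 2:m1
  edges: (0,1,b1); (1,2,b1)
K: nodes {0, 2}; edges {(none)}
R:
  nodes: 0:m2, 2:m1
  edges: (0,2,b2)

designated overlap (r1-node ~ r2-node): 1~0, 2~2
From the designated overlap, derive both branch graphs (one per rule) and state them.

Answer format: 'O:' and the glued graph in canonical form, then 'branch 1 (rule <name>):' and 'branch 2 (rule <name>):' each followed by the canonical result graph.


O:
nodes: 0:m2, 1:m2, 2:m1, 3:m1
edges: (0,1,b1); (1,3,b1); (3,2,b1)
branch 1 (rule r1):
nodes: 0:m2, 2:m1, 3:m1
edges: (0,2,b1); (3,2,b1)
branch 2 (rule r2):
nodes: 0:m2, 1:m2, 2:m1
edges: (0,1,b1); (1,2,b2)


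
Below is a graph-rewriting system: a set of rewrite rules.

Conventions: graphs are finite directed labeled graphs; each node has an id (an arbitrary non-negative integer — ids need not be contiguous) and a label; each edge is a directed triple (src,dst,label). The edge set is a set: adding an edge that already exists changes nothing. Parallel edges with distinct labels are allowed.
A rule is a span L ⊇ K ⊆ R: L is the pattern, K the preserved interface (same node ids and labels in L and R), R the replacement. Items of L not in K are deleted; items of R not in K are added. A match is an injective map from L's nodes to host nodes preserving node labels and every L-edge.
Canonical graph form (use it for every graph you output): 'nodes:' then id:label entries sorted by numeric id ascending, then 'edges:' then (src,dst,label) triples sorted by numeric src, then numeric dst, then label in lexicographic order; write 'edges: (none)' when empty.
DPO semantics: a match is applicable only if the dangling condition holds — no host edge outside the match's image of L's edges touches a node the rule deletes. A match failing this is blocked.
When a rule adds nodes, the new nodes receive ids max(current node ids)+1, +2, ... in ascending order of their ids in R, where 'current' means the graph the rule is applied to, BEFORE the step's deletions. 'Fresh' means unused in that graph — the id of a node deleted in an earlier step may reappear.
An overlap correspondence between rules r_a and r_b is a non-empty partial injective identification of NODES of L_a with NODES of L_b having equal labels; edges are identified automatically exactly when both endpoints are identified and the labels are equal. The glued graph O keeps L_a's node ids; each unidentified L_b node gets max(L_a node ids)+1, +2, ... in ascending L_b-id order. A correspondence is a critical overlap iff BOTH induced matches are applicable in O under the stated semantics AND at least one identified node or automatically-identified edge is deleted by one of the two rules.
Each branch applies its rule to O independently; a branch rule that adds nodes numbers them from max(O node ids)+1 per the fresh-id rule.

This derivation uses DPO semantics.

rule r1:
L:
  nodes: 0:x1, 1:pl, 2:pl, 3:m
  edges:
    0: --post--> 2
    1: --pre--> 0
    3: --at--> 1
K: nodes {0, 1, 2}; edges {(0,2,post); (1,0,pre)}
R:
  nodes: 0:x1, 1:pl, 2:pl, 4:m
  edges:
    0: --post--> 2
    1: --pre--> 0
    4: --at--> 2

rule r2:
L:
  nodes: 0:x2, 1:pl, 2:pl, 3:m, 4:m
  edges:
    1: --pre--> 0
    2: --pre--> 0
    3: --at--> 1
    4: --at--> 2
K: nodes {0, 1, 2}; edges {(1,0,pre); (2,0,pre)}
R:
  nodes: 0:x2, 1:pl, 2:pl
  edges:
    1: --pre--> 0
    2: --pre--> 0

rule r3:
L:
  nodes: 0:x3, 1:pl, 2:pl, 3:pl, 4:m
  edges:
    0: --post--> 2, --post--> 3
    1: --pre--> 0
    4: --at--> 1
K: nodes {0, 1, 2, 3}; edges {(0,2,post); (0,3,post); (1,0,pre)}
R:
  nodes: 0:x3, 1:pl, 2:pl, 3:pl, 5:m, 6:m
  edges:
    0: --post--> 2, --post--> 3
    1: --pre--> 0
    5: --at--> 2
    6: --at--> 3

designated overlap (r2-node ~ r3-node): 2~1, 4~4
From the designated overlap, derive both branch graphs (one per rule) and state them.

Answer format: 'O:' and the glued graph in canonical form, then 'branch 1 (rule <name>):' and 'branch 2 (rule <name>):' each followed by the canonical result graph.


O:
nodes: 0:x2, 1:pl, 2:pl, 3:m, 4:m, 5:x3, 6:pl, 7:pl
edges: (1,0,pre); (2,0,pre); (2,5,pre); (3,1,at); (4,2,at); (5,6,post); (5,7,post)
branch 1 (rule r2):
nodes: 0:x2, 1:pl, 2:pl, 5:x3, 6:pl, 7:pl
edges: (1,0,pre); (2,0,pre); (2,5,pre); (5,6,post); (5,7,post)
branch 2 (rule r3):
nodes: 0:x2, 1:pl, 2:pl, 3:m, 5:x3, 6:pl, 7:pl, 8:m, 9:m
edges: (1,0,pre); (2,0,pre); (2,5,pre); (3,1,at); (5,6,post); (5,7,post); (8,6,at); (9,7,at)


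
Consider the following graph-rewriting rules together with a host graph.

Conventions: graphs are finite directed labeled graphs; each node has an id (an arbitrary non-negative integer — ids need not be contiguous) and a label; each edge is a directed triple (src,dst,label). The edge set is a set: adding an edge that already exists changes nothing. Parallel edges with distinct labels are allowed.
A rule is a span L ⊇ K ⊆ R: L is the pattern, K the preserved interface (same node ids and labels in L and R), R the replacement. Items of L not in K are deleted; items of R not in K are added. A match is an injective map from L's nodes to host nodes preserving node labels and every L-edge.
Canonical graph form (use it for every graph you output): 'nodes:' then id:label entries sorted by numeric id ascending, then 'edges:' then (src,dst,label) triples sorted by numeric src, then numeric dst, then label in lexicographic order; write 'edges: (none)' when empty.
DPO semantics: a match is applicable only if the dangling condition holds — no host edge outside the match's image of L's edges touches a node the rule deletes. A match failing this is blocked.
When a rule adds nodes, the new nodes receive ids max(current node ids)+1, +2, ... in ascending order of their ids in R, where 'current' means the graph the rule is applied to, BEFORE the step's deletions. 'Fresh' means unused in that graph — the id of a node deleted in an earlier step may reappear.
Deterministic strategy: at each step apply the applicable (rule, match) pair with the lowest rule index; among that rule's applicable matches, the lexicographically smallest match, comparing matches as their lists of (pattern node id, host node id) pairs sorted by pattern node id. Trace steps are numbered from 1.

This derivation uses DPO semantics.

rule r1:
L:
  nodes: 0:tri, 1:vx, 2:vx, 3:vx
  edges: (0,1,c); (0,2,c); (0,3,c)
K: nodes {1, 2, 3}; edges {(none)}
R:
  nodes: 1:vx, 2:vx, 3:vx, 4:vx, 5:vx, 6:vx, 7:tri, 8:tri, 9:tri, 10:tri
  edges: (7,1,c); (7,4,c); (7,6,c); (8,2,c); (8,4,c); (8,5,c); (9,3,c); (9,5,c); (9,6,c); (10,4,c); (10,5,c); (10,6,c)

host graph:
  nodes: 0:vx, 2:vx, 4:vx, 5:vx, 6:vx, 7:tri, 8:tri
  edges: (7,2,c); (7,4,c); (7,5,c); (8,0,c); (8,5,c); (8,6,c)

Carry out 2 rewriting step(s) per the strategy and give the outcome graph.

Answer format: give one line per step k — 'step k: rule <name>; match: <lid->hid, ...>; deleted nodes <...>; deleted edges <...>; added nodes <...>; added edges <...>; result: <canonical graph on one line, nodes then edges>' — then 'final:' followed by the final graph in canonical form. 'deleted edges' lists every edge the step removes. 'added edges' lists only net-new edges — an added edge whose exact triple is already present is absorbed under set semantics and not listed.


step 1: rule r1; match: 0->7, 1->2, 2->4, 3->5; deleted nodes 7; deleted edges (7,2,c); (7,4,c); (7,5,c); added nodes 9, 10, 11, 12, 13, 14, 15; added edges (12,2,c); (12,9,c); (12,11,c); (13,4,c); (13,9,c); (13,10,c); (14,5,c); (14,10,c); (14,11,c); (15,9,c); (15,10,c); (15,11,c); result: nodes: 0:vx, 2:vx, 4:vx, 5:vx, 6:vx, 8:tri, 9:vx, 10:vx, 11:vx, 12:tri, 13:tri, 14:tri, 15:tri edges: (8,0,c); (8,5,c); (8,6,c); (12,2,c); (12,9,c); (12,11,c); (13,4,c); (13,9,c); (13,10,c); (14,5,c); (14,10,c); (14,11,c); (15,9,c); (15,10,c); (15,11,c)
step 2: rule r1; match: 0->8, 1->0, 2->5, 3->6; deleted nodes 8; deleted edges (8,0,c); (8,5,c); (8,6,c); added nodes 16, 17, 18, 19, 20, 21, 22; added edges (19,0,c); (19,16,c); (19,18,c); (20,5,c); (20,16,c); (20,17,c); (21,6,c); (21,17,c); (21,18,c); (22,16,c); (22,17,c); (22,18,c); result: nodes: 0:vx, 2:vx, 4:vx, 5:vx, 6:vx, 9:vx, 10:vx, 11:vx, 12:tri, 13:tri, 14:tri, 15:tri, 16:vx, 17:vx, 18:vx, 19:tri, 20:tri, 21:tri, 22:tri edges: (12,2,c); (12,9,c); (12,11,c); (13,4,c); (13,9,c); (13,10,c); (14,5,c); (14,10,c); (14,11,c); (15,9,c); (15,10,c); (15,11,c); (19,0,c); (19,16,c); (19,18,c); (20,5,c); (20,16,c); (20,17,c); (21,6,c); (21,17,c); (21,18,c); (22,16,c); (22,17,c); (22,18,c)
final:
nodes: 0:vx, 2:vx, 4:vx, 5:vx, 6:vx, 9:vx, 10:vx, 11:vx, 12:tri, 13:tri, 14:tri, 15:tri, 16:vx, 17:vx, 18:vx, 19:tri, 20:tri, 21:tri, 22:tri
edges: (12,2,c); (12,9,c); (12,11,c); (13,4,c); (13,9,c); (13,10,c); (14,5,c); (14,10,c); (14,11,c); (15,9,c); (15,10,c); (15,11,c); (19,0,c); (19,16,c); (19,18,c); (20,5,c); (20,16,c); (20,17,c); (21,6,c); (21,17,c); (21,18,c); (22,16,c); (22,17,c); (22,18,c)


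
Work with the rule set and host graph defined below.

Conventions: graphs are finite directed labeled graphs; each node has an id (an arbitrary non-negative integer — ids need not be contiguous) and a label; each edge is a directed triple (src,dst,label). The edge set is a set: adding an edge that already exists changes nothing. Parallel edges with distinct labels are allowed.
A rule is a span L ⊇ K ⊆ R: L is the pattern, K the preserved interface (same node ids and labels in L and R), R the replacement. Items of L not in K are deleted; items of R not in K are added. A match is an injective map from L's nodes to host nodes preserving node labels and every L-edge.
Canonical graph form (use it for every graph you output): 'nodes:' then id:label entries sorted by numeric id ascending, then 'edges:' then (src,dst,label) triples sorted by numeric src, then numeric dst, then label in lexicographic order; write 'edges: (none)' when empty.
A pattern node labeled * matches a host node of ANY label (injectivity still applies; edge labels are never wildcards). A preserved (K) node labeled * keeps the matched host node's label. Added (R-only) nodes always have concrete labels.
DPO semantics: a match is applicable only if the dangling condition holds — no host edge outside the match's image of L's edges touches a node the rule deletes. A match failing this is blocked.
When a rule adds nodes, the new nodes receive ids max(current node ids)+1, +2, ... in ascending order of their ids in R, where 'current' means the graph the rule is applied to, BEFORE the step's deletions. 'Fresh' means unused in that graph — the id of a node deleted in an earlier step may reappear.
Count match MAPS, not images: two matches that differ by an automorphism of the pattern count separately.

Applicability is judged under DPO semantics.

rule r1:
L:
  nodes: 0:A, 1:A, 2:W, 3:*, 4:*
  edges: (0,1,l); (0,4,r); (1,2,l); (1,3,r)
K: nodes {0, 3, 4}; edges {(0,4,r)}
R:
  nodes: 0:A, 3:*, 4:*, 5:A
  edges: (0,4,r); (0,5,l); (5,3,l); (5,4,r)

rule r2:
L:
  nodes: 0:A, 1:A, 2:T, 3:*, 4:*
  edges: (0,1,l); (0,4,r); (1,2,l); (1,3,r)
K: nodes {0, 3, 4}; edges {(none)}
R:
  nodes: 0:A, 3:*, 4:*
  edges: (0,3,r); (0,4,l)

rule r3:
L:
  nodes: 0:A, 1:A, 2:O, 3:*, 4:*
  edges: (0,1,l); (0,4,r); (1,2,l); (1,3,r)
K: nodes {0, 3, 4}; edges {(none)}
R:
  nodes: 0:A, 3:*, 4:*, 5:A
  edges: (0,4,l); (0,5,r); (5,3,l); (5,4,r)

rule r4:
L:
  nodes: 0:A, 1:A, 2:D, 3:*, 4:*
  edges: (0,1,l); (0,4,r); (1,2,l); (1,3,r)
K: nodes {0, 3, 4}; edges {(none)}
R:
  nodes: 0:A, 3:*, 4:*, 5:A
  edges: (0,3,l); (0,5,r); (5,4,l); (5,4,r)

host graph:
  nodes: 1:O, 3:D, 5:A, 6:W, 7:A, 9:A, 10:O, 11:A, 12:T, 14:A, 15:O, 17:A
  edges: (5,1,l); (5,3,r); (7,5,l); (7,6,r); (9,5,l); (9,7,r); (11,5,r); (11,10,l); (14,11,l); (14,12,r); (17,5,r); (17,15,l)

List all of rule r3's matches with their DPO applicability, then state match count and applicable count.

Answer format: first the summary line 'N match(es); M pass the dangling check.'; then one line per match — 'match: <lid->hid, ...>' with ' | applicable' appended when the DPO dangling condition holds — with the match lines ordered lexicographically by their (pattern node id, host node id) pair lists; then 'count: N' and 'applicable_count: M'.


3 match(es); 1 pass the dangling check.
match: 0->7, 1->5, 2->1, 3->3, 4->6
match: 0->9, 1->5, 2->1, 3->3, 4->7
match: 0->14, 1->11, 2->10, 3->5, 4->12 | applicable
count: 3
applicable_count: 1


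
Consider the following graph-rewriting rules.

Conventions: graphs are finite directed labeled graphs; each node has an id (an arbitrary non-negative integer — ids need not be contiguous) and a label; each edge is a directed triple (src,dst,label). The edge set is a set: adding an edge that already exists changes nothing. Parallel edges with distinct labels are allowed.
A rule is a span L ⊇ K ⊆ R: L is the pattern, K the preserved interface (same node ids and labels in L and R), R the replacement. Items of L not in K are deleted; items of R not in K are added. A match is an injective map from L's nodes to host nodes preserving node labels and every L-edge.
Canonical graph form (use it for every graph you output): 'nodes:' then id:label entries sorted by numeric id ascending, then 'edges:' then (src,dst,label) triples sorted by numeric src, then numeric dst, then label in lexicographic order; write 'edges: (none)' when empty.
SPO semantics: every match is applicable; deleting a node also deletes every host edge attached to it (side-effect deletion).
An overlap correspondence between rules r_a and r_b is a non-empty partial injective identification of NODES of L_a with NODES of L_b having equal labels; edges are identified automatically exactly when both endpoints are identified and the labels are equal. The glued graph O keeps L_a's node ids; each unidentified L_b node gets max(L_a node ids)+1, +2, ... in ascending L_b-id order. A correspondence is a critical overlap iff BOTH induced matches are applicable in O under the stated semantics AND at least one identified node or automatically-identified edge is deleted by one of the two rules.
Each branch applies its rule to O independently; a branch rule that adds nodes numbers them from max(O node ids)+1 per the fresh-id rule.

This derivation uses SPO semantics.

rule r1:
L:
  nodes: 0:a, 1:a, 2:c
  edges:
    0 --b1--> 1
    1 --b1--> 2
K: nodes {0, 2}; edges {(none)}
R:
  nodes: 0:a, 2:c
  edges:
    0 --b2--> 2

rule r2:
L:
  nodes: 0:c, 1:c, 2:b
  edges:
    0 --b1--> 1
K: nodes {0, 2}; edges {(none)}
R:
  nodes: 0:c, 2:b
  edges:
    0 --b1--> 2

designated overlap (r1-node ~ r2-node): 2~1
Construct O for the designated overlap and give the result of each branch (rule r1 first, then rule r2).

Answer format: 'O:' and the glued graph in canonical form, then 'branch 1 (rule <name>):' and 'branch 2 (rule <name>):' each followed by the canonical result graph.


O:
nodes: 0:a, 1:a, 2:c, 3:c, 4:b
edges: (0,1,b1); (1,2,b1); (3,2,b1)
branch 1 (rule r1):
nodes: 0:a, 2:c, 3:c, 4:b
edges: (0,2,b2); (3,2,b1)
branch 2 (rule r2):
nodes: 0:a, 1:a, 3:c, 4:b
edges: (0,1,b1); (3,4,b1)


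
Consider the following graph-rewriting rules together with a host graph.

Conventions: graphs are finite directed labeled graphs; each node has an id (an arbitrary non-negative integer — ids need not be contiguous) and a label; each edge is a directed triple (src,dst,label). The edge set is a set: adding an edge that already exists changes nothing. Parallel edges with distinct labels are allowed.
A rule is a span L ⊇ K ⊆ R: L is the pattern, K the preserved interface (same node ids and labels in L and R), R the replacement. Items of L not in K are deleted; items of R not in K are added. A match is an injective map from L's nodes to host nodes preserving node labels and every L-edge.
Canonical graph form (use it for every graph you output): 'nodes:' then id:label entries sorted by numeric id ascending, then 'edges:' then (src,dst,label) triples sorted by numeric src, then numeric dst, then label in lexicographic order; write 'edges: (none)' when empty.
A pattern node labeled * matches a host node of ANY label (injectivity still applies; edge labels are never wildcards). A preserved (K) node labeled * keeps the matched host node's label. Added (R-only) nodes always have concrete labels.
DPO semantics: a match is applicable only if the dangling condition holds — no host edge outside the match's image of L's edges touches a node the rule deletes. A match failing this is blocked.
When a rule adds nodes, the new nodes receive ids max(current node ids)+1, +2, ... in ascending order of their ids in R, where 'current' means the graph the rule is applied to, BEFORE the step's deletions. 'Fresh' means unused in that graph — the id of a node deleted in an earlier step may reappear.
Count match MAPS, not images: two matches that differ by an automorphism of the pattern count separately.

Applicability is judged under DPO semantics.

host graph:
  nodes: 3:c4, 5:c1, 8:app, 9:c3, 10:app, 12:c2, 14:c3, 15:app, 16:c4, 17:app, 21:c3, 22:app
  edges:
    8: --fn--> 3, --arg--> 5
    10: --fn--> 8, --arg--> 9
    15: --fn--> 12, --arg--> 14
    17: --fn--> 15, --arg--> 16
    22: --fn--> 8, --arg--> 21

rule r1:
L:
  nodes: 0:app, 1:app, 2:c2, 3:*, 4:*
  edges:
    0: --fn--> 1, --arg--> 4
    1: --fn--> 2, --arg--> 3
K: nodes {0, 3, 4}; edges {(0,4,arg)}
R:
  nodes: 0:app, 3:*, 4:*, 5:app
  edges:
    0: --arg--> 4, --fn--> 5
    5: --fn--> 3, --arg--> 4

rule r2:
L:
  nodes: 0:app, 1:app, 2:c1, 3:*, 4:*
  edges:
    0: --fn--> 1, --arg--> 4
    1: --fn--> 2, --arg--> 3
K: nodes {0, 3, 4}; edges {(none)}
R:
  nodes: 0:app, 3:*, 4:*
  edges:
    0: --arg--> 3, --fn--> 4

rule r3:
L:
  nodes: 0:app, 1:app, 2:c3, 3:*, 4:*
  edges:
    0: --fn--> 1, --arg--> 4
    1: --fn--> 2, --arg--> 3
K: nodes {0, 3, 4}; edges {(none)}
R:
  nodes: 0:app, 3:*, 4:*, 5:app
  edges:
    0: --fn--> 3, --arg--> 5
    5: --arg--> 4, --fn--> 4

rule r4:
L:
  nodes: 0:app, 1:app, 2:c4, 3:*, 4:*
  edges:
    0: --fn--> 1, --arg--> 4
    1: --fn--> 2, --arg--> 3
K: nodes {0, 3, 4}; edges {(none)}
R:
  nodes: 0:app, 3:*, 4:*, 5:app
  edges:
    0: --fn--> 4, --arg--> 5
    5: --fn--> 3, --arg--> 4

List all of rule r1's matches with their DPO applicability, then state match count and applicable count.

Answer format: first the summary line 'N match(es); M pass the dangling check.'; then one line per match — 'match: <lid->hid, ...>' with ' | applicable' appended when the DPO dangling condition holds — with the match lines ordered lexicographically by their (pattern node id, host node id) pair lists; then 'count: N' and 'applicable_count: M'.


1 match(es); 1 pass the dangling check.
match: 0->17, 1->15, 2->12, 3->14, 4->16 | applicable
count: 1
applicable_count: 1


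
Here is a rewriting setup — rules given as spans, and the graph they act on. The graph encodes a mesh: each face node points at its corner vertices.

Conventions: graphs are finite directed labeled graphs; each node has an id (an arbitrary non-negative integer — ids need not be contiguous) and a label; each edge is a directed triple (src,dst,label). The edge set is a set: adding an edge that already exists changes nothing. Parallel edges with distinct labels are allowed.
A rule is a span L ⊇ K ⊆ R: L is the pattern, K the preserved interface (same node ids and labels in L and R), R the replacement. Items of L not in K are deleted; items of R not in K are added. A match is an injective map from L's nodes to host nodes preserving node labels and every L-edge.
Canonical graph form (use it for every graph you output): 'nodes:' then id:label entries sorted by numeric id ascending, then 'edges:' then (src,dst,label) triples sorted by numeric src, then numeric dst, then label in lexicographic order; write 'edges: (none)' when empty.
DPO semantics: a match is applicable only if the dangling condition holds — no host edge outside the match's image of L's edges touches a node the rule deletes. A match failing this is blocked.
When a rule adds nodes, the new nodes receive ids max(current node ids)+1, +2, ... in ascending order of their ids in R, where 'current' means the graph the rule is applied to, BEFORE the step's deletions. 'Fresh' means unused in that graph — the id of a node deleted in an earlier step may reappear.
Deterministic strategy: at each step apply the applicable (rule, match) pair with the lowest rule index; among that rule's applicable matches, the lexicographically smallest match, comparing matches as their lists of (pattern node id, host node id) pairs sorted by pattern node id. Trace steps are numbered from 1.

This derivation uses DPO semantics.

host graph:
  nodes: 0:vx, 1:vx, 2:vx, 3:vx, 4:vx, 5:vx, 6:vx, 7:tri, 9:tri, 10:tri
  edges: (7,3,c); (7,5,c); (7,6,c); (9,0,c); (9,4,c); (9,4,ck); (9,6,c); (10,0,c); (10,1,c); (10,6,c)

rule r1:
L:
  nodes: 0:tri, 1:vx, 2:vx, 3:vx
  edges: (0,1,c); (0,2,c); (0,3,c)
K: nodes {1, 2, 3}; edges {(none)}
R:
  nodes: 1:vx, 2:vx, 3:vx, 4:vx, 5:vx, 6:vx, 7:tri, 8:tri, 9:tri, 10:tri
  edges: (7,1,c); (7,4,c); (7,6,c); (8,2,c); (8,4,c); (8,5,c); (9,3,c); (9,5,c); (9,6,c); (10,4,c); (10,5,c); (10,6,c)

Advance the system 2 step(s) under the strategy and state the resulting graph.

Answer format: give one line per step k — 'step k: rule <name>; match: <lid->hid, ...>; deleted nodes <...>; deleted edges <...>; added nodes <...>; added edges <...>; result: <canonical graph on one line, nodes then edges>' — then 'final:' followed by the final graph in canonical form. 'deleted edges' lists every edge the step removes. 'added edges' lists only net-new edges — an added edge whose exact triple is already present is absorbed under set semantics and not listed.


step 1: rule r1; match: 0->7, 1->3, 2->5, 3->6; deleted nodes 7; deleted edges (7,3,c); (7,5,c); (7,6,c); added nodes 11, 12, 13, 14, 15, 16, 17; added edges (14,3,c); (14,11,c); (14,13,c); (15,5,c); (15,11,c); (15,12,c); (16,6,c); (16,12,c); (16,13,c); (17,11,c); (17,12,c); (17,13,c); result: nodes: 0:vx, 1:vx, 2:vx, 3:vx, 4:vx, 5:vx, 6:vx, 9:tri, 10:tri, 11:vx, 12:vx, 13:vx, 14:tri, 15:tri, 16:tri, 17:tri edges: (9,0,c); (9,4,c); (9,4,ck); (9,6,c); (10,0,c); (10,1,c); (10,6,c); (14,3,c); (14,11,c); (14,13,c); (15,5,c); (15,11,c); (15,12,c); (16,6,c); (16,12,c); (16,13,c); (17,11,c); (17,12,c); (17,13,c)
step 2: rule r1; match: 0->10, 1->0, 2->1, 3->6; deleted nodes 10; deleted edges (10,0,c); (10,1,c); (10,6,c); added nodes 18, 19, 20, 21, 22, 23, 24; added edges (21,0,c); (21,18,c); (21,20,c); (22,1,c); (22,18,c); (22,19,c); (23,6,c); (23,19,c); (23,20,c); (24,18,c); (24,19,c); (24,20,c); result: nodes: 0:vx, 1:vx, 2:vx, 3:vx, 4:vx, 5:vx, 6:vx, 9:tri, 11:vx, 12:vx, 13:vx, 14:tri, 15:tri, 16:tri, 17:tri, 18:vx, 19:vx, 20:vx, 21:tri, 22:tri, 23:tri, 24:tri edges: (9,0,c); (9,4,c); (9,4,ck); (9,6,c); (14,3,c); (14,11,c); (14,13,c); (15,5,c); (15,11,c); (15,12,c); (16,6,c); (16,12,c); (16,13,c); (17,11,c); (17,12,c); (17,13,c); (21,0,c); (21,18,c); (21,20,c); (22,1,c); (22,18,c); (22,19,c); (23,6,c); (23,19,c); (23,20,c); (24,18,c); (24,19,c); (24,20,c)
final:
nodes: 0:vx, 1:vx, 2:vx, 3:vx, 4:vx, 5:vx, 6:vx, 9:tri, 11:vx, 12:vx, 13:vx, 14:tri, 15:tri, 16:tri, 17:tri, 18:vx, 19:vx, 20:vx, 21:tri, 22:tri, 23:tri, 24:tri
edges: (9,0,c); (9,4,c); (9,4,ck); (9,6,c); (14,3,c); (14,11,c); (14,13,c); (15,5,c); (15,11,c); (15,12,c); (16,6,c); (16,12,c); (16,13,c); (17,11,c); (17,12,c); (17,13,c); (21,0,c); (21,18,c); (21,20,c); (22,1,c); (22,18,c); (22,19,c); (23,6,c); (23,19,c); (23,20,c); (24,18,c); (24,19,c); (24,20,c)


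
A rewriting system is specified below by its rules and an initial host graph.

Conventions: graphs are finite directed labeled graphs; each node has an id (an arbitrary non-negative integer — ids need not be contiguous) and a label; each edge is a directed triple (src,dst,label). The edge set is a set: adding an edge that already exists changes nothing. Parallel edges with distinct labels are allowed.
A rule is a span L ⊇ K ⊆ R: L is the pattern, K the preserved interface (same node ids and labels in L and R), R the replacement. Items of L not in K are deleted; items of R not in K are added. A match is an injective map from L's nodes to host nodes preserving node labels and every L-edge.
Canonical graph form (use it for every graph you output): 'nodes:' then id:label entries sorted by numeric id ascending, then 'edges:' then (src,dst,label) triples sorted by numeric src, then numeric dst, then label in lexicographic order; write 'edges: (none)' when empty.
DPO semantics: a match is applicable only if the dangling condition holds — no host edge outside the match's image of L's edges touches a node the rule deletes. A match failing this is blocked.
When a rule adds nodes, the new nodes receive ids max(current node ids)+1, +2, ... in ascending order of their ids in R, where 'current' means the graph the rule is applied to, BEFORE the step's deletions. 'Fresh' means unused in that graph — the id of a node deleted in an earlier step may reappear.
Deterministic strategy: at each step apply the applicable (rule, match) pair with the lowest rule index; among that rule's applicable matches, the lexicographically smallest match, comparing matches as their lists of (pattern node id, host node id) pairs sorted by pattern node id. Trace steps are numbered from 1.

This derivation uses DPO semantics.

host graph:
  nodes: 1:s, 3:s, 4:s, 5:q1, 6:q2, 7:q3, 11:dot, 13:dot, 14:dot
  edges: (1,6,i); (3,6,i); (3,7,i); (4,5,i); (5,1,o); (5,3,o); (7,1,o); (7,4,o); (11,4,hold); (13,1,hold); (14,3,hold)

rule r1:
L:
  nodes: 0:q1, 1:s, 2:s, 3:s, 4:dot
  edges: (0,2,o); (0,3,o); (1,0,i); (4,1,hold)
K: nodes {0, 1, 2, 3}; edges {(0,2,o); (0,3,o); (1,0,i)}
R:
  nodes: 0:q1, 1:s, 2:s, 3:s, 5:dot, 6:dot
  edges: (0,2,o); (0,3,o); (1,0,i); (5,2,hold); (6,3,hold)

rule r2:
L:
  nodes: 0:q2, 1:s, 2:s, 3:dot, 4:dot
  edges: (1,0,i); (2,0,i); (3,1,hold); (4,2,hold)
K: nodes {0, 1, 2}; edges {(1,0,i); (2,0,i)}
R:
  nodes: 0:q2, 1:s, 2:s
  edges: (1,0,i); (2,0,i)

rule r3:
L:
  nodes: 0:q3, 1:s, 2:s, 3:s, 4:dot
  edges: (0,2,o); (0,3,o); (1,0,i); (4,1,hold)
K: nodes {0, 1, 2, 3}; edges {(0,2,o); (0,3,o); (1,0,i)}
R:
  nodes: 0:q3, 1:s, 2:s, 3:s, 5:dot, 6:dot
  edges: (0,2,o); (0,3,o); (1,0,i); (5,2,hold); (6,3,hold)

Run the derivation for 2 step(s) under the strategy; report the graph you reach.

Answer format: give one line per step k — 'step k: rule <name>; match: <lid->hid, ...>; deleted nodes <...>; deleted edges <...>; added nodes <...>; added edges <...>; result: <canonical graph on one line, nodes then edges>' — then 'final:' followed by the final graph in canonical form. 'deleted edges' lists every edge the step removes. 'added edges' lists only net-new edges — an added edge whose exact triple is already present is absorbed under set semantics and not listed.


step 1: rule r1; match: 0->5, 1->4, 2->1, 3->3, 4->11; deleted nodes 11; deleted edges (11,4,hold); added nodes 15, 16; added edges (15,1,hold); (16,3,hold); result: nodes: 1:s, 3:s, 4:s, 5:q1, 6:q2, 7:q3, 13:dot, 14:dot, 15:dot, 16:dot edges: (1,6,i); (3,6,i); (3,7,i); (4,5,i); (5,1,o); (5,3,o); (7,1,o); (7,4,o); (13,1,hold); (14,3,hold); (15,1,hold); (16,3,hold)
step 2: rule r2; match: 0->6, 1->1, 2->3, 3->13, 4->14; deleted nodes 13, 14; deleted edges (13,1,hold); (14,3,hold); added nodes (none); added edges (none); result: nodes: 1:s, 3:s, 4:s, 5:q1, 6:q2, 7:q3, 15:dot, 16:dot edges: (1,6,i); (3,6,i); (3,7,i); (4,5,i); (5,1,o); (5,3,o); (7,1,o); (7,4,o); (15,1,hold); (16,3,hold)
final:
nodes: 1:s, 3:s, 4:s, 5:q1, 6:q2, 7:q3, 15:dot, 16:dot
edges: (1,6,i); (3,6,i); (3,7,i); (4,5,i); (5,1,o); (5,3,o); (7,1,o); (7,4,o); (15,1,hold); (16,3,hold)


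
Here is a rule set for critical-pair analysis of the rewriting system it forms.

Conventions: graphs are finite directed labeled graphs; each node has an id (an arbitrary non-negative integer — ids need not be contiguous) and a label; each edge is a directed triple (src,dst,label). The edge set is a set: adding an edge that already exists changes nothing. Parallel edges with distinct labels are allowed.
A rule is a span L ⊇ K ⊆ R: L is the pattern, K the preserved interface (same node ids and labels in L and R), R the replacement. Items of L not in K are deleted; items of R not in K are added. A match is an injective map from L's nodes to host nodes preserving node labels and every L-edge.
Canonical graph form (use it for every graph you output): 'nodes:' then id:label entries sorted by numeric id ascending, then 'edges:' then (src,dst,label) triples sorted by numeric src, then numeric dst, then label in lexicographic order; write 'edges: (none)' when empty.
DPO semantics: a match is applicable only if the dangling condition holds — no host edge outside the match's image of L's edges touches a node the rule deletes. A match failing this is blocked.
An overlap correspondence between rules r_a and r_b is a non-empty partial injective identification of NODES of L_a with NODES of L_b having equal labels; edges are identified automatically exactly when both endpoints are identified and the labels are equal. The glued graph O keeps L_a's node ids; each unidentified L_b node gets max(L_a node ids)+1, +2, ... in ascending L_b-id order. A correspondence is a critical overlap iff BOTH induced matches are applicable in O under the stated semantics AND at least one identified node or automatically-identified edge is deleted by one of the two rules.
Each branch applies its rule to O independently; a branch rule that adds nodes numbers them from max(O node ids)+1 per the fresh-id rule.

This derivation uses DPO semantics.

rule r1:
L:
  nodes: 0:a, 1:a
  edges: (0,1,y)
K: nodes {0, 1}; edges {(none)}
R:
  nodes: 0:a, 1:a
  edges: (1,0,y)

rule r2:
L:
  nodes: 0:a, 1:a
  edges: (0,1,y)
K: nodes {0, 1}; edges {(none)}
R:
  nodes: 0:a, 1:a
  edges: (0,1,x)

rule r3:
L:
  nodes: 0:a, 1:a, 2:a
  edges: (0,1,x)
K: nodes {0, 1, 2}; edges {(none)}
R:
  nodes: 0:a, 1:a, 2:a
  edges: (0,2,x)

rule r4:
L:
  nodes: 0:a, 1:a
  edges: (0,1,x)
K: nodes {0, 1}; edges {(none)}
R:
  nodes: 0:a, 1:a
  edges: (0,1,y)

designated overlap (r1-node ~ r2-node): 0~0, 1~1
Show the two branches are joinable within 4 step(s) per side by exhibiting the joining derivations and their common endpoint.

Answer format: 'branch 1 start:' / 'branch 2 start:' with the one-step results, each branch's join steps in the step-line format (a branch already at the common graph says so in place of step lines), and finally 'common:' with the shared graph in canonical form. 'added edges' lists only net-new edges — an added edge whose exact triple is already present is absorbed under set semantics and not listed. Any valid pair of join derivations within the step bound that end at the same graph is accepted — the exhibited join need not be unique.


branch 1 start:
nodes: 0:a, 1:a
edges: (1,0,y)
branch 2 start:
nodes: 0:a, 1:a
edges: (0,1,x)
branch 1 step 1: rule r1; match: 0->1, 1->0; deleted nodes (none); deleted edges (1,0,y); added nodes (none); added edges (0,1,y); result: nodes: 0:a, 1:a edges: (0,1,y)
branch 2 step 1: rule r4; match: 0->0, 1->1; deleted nodes (none); deleted edges (0,1,x); added nodes (none); added edges (0,1,y); result: nodes: 0:a, 1:a edges: (0,1,y)
common:
nodes: 0:a, 1:a
edges: (0,1,y)


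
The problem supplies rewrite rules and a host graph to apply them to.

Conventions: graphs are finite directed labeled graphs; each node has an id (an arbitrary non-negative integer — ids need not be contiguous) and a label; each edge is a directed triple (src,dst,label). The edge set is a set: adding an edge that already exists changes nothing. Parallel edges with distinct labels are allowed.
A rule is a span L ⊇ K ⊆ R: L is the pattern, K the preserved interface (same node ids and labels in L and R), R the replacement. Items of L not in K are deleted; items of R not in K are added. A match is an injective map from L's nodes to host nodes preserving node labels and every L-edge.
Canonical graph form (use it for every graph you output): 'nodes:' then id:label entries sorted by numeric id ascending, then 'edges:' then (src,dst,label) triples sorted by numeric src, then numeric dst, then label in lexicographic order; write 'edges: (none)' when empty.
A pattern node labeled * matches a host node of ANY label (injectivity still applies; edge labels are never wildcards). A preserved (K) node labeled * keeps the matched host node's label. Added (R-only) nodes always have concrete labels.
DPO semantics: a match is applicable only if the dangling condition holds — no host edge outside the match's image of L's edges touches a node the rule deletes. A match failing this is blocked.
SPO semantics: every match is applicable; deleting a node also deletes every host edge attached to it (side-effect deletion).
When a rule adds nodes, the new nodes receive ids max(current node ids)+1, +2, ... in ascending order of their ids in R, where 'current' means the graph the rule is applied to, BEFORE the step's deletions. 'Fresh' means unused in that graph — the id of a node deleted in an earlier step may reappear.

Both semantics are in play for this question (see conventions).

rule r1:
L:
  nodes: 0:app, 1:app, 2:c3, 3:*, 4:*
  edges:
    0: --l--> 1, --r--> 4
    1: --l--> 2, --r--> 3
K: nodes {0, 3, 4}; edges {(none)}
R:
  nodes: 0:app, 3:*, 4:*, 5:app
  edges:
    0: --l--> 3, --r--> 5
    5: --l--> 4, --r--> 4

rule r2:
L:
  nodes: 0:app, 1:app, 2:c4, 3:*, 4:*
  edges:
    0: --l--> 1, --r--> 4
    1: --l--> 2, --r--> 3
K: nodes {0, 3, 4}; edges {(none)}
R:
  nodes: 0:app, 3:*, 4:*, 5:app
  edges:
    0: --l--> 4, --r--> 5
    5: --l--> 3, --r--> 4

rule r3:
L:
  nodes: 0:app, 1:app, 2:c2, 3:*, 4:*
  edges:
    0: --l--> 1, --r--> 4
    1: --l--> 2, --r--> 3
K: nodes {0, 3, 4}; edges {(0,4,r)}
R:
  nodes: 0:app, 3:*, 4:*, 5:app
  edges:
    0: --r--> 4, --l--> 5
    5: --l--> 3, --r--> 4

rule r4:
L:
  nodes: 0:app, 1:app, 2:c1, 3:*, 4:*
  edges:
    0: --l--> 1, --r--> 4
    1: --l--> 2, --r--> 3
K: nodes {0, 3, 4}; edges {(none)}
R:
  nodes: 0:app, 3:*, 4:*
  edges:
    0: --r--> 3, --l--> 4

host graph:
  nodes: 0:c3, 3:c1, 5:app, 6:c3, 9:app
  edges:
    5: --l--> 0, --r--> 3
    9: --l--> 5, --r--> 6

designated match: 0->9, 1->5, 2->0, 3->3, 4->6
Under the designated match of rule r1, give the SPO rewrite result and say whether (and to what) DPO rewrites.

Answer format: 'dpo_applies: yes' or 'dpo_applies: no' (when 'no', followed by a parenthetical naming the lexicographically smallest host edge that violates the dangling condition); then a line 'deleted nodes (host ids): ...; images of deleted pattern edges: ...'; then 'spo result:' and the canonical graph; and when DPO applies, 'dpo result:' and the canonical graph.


dpo_applies: yes
deleted nodes (host ids): 0, 5; images of deleted pattern edges: (5,0,l); (5,3,r); (9,5,l); (9,6,r)
spo result:
nodes: 3:c1, 6:c3, 9:app, 10:app
edges: (9,3,l); (9,10,r); (10,6,l); (10,6,r)
dpo result:
nodes: 3:c1, 6:c3, 9:app, 10:app
edges: (9,3,l); (9,10,r); (10,6,l); (10,6,r)
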